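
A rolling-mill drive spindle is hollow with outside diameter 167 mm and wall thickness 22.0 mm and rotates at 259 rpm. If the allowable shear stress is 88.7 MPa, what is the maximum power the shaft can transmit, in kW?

1550 kW

J = π(d_o⁴ − d_i⁴)/32 = π(0.167⁴ − 0.123⁴)/32 = 5.389×10^-5 m⁴.
T_max = τ_allow·J/r = 8.87×10^7 × 5.389×10^-5 / 0.0835 = 57250 N·m.
ω = 2π·259/60 = 27.12 rad/s, so P_max = T_max·ω = 1.553×10^6 W.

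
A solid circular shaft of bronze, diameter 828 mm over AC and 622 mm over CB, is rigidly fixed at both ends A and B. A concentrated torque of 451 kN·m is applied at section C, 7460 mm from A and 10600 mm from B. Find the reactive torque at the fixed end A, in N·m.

Compatibility: T_A·a/J_AC = T_B·b/J_CB with T_A + T_B = T₀.
J_AC = 0.0461 m⁴, J_CB = 0.0147 m⁴, so T_A = T₀·(J_AC/a)/((J_AC/a)+(J_CB/b)) = 368400 N·m, T_B = 82570 N·m.

368000 N·m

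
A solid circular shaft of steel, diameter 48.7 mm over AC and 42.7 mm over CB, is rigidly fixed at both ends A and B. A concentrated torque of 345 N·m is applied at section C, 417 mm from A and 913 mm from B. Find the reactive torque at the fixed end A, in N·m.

Compatibility: T_A·a/J_AC = T_B·b/J_CB with T_A + T_B = T₀.
J_AC = 5.52×10^-7 m⁴, J_CB = 3.26×10^-7 m⁴, so T_A = T₀·(J_AC/a)/((J_AC/a)+(J_CB/b)) = 271.7 N·m, T_B = 73.33 N·m.

272 N·m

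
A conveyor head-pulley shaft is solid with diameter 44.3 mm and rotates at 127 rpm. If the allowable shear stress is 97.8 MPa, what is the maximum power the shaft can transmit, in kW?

J = πd⁴/32 = π(0.0443)⁴/32 = 3.781×10^-7 m⁴.
T_max = τ_allow·J/r = 9.78×10^7 × 3.781×10^-7 / 0.0221 = 1669 N·m.
ω = 2π·127/60 = 13.30 rad/s, so P_max = T_max·ω = 2.220×10^4 W.

22.2 kW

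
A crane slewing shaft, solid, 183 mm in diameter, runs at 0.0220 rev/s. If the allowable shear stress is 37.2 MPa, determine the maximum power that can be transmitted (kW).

6.19 kW

J = πd⁴/32 = π(0.183)⁴/32 = 1.101×10^-4 m⁴.
T_max = τ_allow·J/r = 3.72×10^7 × 1.101×10^-4 / 0.0915 = 44760 N·m.
ω = 2π·0.0220 = 0.1382 rad/s, so P_max = T_max·ω = 6188 W.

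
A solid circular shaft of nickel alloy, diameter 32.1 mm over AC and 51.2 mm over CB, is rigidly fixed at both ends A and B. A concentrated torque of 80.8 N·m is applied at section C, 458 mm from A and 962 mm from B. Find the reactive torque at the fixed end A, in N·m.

19.8 N·m

Compatibility: T_A·a/J_AC = T_B·b/J_CB with T_A + T_B = T₀.
J_AC = 1.04×10^-7 m⁴, J_CB = 6.75×10^-7 m⁴, so T_A = T₀·(J_AC/a)/((J_AC/a)+(J_CB/b)) = 19.80 N·m, T_B = 61.00 N·m.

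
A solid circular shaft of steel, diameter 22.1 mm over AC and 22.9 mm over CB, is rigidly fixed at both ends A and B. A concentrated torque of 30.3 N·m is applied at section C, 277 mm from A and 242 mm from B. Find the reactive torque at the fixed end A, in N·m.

Compatibility: T_A·a/J_AC = T_B·b/J_CB with T_A + T_B = T₀.
J_AC = 2.34×10^-8 m⁴, J_CB = 2.70×10^-8 m⁴, so T_A = T₀·(J_AC/a)/((J_AC/a)+(J_CB/b)) = 13.06 N·m, T_B = 17.24 N·m.

13.1 N·m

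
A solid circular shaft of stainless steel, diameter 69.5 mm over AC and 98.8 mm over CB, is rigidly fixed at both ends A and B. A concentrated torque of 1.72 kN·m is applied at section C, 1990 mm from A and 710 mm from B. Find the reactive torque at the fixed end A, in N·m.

Compatibility: T_A·a/J_AC = T_B·b/J_CB with T_A + T_B = T₀.
J_AC = 2.29×10^-6 m⁴, J_CB = 9.35×10^-6 m⁴, so T_A = T₀·(J_AC/a)/((J_AC/a)+(J_CB/b)) = 138.2 N·m, T_B = 1582 N·m.

138 N·m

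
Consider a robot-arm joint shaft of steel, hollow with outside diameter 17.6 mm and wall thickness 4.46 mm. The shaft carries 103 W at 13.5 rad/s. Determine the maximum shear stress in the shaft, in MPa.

7.58 MPa

ω = 13.5 rad/s, so T = P/ω = 103 / 13.50 = 7.630 N·m.
J = π(d_o⁴ − d_i⁴)/32 = π(0.0176⁴ − 0.00868⁴)/32 = 8.863×10^-9 m⁴.
τ_max = T·r/J = 7.630 × 0.00880 / 8.863×10^-9 = 7.576×10^6 Pa.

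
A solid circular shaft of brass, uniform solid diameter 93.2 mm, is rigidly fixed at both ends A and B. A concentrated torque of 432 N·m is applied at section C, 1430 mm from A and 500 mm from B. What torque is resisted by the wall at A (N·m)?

With uniform GJ and both ends fixed, compatibility θ_AC = θ_CB gives T_A·a = T_B·b, together with T_A + T_B = T₀.
T_A = T₀·b/(a+b) = 432.0·500/1930 = 111.9 N·m; T_B = 320.1 N·m.

112 N·m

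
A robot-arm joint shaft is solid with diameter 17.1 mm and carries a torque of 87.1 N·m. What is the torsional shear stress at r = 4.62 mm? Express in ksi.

J = πd⁴/32 = π(0.0171)⁴/32 = 8.394×10^-9 m⁴.
Shear stress varies linearly with radius: τ = T·r/J = 87.10 × 0.00462 / 8.394×10^-9 = 4.794×10^7 Pa.

6.95 ksi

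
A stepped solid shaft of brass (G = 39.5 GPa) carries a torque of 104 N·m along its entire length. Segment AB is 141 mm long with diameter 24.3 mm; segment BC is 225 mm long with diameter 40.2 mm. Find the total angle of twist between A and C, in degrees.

0.754°

J_AB = π(0.0243)⁴/32 = 3.42×10^-8 m⁴; J_BC = π(0.0402)⁴/32 = 2.56×10^-7 m⁴.
θ = (T/G)·Σ L_i/J_i = (104.0/39.5×10⁹)·(0.141/3.42×10^-8 + 0.225/2.56×10^-7) = 0.01316 rad.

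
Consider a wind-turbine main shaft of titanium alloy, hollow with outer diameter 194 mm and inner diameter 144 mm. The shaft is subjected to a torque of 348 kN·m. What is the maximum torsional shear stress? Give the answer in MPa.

349 MPa

J = π(d_o⁴ − d_i⁴)/32 = π(0.194⁴ − 0.144⁴)/32 = 9.685×10^-5 m⁴.
τ_max = T·r/J = 348000 × 0.0970 / 9.685×10^-5 = 3.485×10^8 Pa.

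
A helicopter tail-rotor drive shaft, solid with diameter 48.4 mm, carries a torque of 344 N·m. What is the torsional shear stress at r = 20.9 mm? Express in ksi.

J = πd⁴/32 = π(0.0484)⁴/32 = 5.387×10^-7 m⁴.
Shear stress varies linearly with radius: τ = T·r/J = 344.0 × 0.0209 / 5.387×10^-7 = 1.335×10^7 Pa.

1.94 ksi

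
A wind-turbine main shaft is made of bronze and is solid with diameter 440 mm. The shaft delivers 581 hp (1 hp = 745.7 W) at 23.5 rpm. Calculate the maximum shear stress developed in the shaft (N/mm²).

10.5 N/mm²

ω = 2π·23.5/60 = 2.461 rad/s, so T = P/ω = 581×745.7 / 2.461 = 176100 N·m.
J = πd⁴/32 = π(0.440)⁴/32 = 3.680×10^-3 m⁴.
τ_max = T·r/J = 176100 × 0.220 / 3.680×10^-3 = 1.053×10^7 Pa.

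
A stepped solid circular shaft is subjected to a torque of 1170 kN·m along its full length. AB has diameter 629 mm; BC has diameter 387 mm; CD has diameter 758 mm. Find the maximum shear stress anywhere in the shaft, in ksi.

14.9 ksi

Under the same torque, τ_max = 16T/(πd³) is largest where d is smallest — segment BC (d = 387 mm).
τ_max = 16·1.170e6/(π·(0.387)³) = 1.028×10^8 Pa.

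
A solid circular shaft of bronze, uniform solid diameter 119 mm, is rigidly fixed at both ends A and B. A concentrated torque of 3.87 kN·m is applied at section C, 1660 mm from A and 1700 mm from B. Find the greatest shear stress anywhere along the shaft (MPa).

With uniform GJ and both ends fixed, compatibility θ_AC = θ_CB gives T_A·a = T_B·b, together with T_A + T_B = T₀.
T_A = T₀·b/(a+b) = 3870·1700/3360 = 1958 N·m; T_B = 1912 N·m.
τ in each portion: τ_AC = 5.92×10^6 Pa, τ_CB = 5.78×10^6 Pa; maximum is in AC.
τ_max = T_AC·r/J = 1958·0.0595/1.97×10^-5 = 5.918×10^6 Pa.

5.92 MPa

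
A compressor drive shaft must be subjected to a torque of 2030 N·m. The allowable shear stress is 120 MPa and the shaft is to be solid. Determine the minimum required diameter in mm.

44.2 mm

For a solid shaft τ_max = 16T/(πd³), so d = (16T/(π τ_allow))^(1/3) = (16·2030/(π·1.20×10^8))^(1/3) = 0.04417 m.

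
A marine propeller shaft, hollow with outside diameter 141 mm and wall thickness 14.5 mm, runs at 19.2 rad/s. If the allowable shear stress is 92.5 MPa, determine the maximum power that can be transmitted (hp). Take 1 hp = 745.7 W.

J = π(d_o⁴ − d_i⁴)/32 = π(0.141⁴ − 0.112⁴)/32 = 2.336×10^-5 m⁴.
T_max = τ_allow·J/r = 9.25×10^7 × 2.336×10^-5 / 0.0705 = 30640 N·m.
ω = 19.2 rad/s, so P_max = T_max·ω = 5.884×10^5 W.

789 hp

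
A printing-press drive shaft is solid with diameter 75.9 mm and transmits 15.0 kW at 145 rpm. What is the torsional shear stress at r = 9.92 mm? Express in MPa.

3.01 MPa

ω = 2π·145/60 = 15.18 rad/s, so T = P/ω = 15.0×10³ / 15.18 = 987.9 N·m.
J = πd⁴/32 = π(0.0759)⁴/32 = 3.258×10^-6 m⁴.
Shear stress varies linearly with radius: τ = T·r/J = 987.9 × 0.00992 / 3.258×10^-6 = 3.008×10^6 Pa.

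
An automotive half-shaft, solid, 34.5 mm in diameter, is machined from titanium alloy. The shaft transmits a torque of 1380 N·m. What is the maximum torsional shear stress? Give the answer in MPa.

J = πd⁴/32 = π(0.0345)⁴/32 = 1.391×10^-7 m⁴.
τ_max = T·r/J = 1380 × 0.0173 / 1.391×10^-7 = 1.712×10^8 Pa.

171 MPa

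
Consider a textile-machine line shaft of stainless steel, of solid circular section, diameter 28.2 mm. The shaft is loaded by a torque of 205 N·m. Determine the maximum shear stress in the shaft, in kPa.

46600 kPa

J = πd⁴/32 = π(0.0282)⁴/32 = 6.209×10^-8 m⁴.
τ_max = T·r/J = 205.0 × 0.0141 / 6.209×10^-8 = 4.656×10^7 Pa.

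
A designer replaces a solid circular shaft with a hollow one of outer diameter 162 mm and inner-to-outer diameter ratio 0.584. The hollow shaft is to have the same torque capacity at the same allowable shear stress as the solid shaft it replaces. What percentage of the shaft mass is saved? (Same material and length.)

Equal τ_max and T ⇒ the solid shaft needs d_s³ = d_o³(1−k⁴), so d_s = 162·(1−0.584⁴)^(1/3) = 155.5 mm.
Area ratio A_h/A_s = d_o²(1−k²)/d_s² = (1−k²)/(1−k⁴)^(2/3) = 0.7156.
Mass saving = 1 − 0.7156 = 28.4 %.

28.4 %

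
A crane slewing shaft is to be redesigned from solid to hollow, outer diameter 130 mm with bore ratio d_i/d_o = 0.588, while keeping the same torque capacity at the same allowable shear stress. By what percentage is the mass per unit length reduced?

Equal τ_max and T ⇒ the solid shaft needs d_s³ = d_o³(1−k⁴), so d_s = 130·(1−0.588⁴)^(1/3) = 124.6 mm.
Area ratio A_h/A_s = d_o²(1−k²)/d_s² = (1−k²)/(1−k⁴)^(2/3) = 0.7122.
Mass saving = 1 − 0.7122 = 28.8 %.

28.8 %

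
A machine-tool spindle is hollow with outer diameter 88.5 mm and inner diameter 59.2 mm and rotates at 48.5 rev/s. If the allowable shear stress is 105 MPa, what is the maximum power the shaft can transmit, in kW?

J = π(d_o⁴ − d_i⁴)/32 = π(0.0885⁴ − 0.0592⁴)/32 = 4.817×10^-6 m⁴.
T_max = τ_allow·J/r = 1.05×10^8 × 4.817×10^-6 / 0.0442 = 11430 N·m.
ω = 2π·48.5 = 304.7 rad/s, so P_max = T_max·ω = 3.483×10^6 W.

3480 kW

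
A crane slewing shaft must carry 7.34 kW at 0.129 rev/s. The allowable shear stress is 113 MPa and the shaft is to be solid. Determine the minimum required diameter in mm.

74.2 mm

ω = 2π·0.129 = 0.8105 rad/s, so T = P/ω = 7.34×10³ / 0.8105 = 9056 N·m.
For a solid shaft τ_max = 16T/(πd³), so d = (16T/(π τ_allow))^(1/3) = (16·9056/(π·1.13×10^8))^(1/3) = 0.07418 m.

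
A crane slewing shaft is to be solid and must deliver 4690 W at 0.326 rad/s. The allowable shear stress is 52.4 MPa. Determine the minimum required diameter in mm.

112 mm

ω = 0.326 rad/s, so T = P/ω = 4690 / 0.3260 = 14390 N·m.
For a solid shaft τ_max = 16T/(πd³), so d = (16T/(π τ_allow))^(1/3) = (16·14390/(π·5.24×10^7))^(1/3) = 0.1118 m.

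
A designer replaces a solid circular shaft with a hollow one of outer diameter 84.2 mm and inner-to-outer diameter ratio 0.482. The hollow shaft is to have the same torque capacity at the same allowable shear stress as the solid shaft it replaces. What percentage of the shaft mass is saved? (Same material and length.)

Equal τ_max and T ⇒ the solid shaft needs d_s³ = d_o³(1−k⁴), so d_s = 84.2·(1−0.482⁴)^(1/3) = 82.66 mm.
Area ratio A_h/A_s = d_o²(1−k²)/d_s² = (1−k²)/(1−k⁴)^(2/3) = 0.7966.
Mass saving = 1 − 0.7966 = 20.3 %.

20.3 %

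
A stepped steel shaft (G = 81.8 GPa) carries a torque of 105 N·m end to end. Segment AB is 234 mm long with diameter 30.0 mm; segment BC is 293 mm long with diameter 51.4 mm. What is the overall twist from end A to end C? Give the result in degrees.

0.248°

J_AB = π(0.0300)⁴/32 = 7.95×10^-8 m⁴; J_BC = π(0.0514)⁴/32 = 6.85×10^-7 m⁴.
θ = (T/G)·Σ L_i/J_i = (105.0/81.8×10⁹)·(0.234/7.95×10^-8 + 0.293/6.85×10^-7) = 4.326×10^-3 rad.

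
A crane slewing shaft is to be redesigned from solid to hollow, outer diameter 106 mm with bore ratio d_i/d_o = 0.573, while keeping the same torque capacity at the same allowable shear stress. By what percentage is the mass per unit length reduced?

27.5 %

Equal τ_max and T ⇒ the solid shaft needs d_s³ = d_o³(1−k⁴), so d_s = 106·(1−0.573⁴)^(1/3) = 102.0 mm.
Area ratio A_h/A_s = d_o²(1−k²)/d_s² = (1−k²)/(1−k⁴)^(2/3) = 0.7247.
Mass saving = 1 − 0.7247 = 27.5 %.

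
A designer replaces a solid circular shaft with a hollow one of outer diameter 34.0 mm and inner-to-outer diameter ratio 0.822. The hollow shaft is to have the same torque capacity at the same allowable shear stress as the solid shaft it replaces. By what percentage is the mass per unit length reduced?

Equal τ_max and T ⇒ the solid shaft needs d_s³ = d_o³(1−k⁴), so d_s = 34.0·(1−0.822⁴)^(1/3) = 27.75 mm.
Area ratio A_h/A_s = d_o²(1−k²)/d_s² = (1−k²)/(1−k⁴)^(2/3) = 0.4870.
Mass saving = 1 − 0.4870 = 51.3 %.

51.3 %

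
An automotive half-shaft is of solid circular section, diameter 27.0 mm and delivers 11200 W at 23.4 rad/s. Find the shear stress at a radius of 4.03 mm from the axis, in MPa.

37.0 MPa

ω = 23.4 rad/s, so T = P/ω = 11200 / 23.40 = 478.6 N·m.
J = πd⁴/32 = π(0.0270)⁴/32 = 5.217×10^-8 m⁴.
Shear stress varies linearly with radius: τ = T·r/J = 478.6 × 0.00403 / 5.217×10^-8 = 3.697×10^7 Pa.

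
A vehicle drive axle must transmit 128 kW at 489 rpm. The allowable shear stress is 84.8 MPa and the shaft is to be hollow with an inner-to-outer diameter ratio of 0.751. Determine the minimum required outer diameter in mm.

60.4 mm

ω = 2π·489/60 = 51.21 rad/s, so T = P/ω = 128×10³ / 51.21 = 2500 N·m.
For a hollow shaft with d_i/d_o = 0.751: τ_max = 16T/(π d_o³ (1−k⁴)), so d_o = [16T/(π τ_allow (1−k⁴))]^(1/3) = [16·2500/(π·8.48×10^7·0.6819)]^(1/3) = 0.06038 m.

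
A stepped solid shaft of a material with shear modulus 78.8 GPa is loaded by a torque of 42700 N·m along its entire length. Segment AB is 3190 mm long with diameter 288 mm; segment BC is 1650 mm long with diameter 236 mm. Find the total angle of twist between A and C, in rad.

0.00550 rad

J_AB = π(0.288)⁴/32 = 6.75×10^-4 m⁴; J_BC = π(0.236)⁴/32 = 3.05×10^-4 m⁴.
θ = (T/G)·Σ L_i/J_i = (42700/78.8×10⁹)·(3.19/6.75×10^-4 + 1.65/3.05×10^-4) = 5.495×10^-3 rad.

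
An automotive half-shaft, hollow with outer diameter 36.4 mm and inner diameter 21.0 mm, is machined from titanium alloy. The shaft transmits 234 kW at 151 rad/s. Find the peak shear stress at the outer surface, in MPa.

184 MPa

ω = 151 rad/s, so T = P/ω = 234×10³ / 151.0 = 1550 N·m.
J = π(d_o⁴ − d_i⁴)/32 = π(0.0364⁴ − 0.0210⁴)/32 = 1.533×10^-7 m⁴.
τ_max = T·r/J = 1550 × 0.0182 / 1.533×10^-7 = 1.840×10^8 Pa.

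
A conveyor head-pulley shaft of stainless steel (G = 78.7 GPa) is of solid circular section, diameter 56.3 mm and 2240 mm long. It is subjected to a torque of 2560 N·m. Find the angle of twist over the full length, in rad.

J = πd⁴/32 = π(0.0563)⁴/32 = 9.864×10^-7 m⁴.
θ = T·L/(G·J) = 2560 × 2.24 / (78.7×10⁹ × 9.864×10^-7) = 0.07387 rad.

0.0739 rad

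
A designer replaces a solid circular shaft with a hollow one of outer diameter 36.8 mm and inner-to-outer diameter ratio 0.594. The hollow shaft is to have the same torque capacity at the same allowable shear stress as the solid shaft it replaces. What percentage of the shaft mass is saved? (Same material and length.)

29.3 %

Equal τ_max and T ⇒ the solid shaft needs d_s³ = d_o³(1−k⁴), so d_s = 36.8·(1−0.594⁴)^(1/3) = 35.20 mm.
Area ratio A_h/A_s = d_o²(1−k²)/d_s² = (1−k²)/(1−k⁴)^(2/3) = 0.7071.
Mass saving = 1 − 0.7071 = 29.3 %.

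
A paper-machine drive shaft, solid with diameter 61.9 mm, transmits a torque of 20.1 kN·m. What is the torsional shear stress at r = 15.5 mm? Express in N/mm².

216 N/mm²

J = πd⁴/32 = π(0.0619)⁴/32 = 1.441×10^-6 m⁴.
Shear stress varies linearly with radius: τ = T·r/J = 20100 × 0.0155 / 1.441×10^-6 = 2.162×10^8 Pa.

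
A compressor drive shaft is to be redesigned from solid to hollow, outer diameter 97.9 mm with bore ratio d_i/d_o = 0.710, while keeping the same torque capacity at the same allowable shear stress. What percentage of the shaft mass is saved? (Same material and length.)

Equal τ_max and T ⇒ the solid shaft needs d_s³ = d_o³(1−k⁴), so d_s = 97.9·(1−0.710⁴)^(1/3) = 88.79 mm.
Area ratio A_h/A_s = d_o²(1−k²)/d_s² = (1−k²)/(1−k⁴)^(2/3) = 0.6029.
Mass saving = 1 − 0.6029 = 39.7 %.

39.7 %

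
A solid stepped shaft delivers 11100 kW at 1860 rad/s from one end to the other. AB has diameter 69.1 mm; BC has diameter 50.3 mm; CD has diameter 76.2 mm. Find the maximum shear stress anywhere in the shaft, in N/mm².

239 N/mm²

ω = 1860 rad/s, so T = P/ω = 11100×10³ / 1860 = 5968 N·m.
Under the same torque, τ_max = 16T/(πd³) is largest where d is smallest — segment BC (d = 50.3 mm).
τ_max = 16·5968/(π·(0.0503)³) = 2.388×10^8 Pa.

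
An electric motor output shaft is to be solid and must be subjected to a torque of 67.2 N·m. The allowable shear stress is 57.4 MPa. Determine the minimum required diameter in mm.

18.1 mm

For a solid shaft τ_max = 16T/(πd³), so d = (16T/(π τ_allow))^(1/3) = (16·67.20/(π·5.74×10^7))^(1/3) = 0.01813 m.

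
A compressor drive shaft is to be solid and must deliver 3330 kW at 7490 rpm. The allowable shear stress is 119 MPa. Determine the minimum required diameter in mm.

ω = 2π·7490/60 = 784.4 rad/s, so T = P/ω = 3330×10³ / 784.4 = 4246 N·m.
For a solid shaft τ_max = 16T/(πd³), so d = (16T/(π τ_allow))^(1/3) = (16·4246/(π·1.19×10^8))^(1/3) = 0.05664 m.

56.6 mm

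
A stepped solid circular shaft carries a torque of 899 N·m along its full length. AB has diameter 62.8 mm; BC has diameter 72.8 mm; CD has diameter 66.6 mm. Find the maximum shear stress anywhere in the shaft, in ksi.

2.68 ksi

Under the same torque, τ_max = 16T/(πd³) is largest where d is smallest — segment AB (d = 62.8 mm).
τ_max = 16·899.0/(π·(0.0628)³) = 1.849×10^7 Pa.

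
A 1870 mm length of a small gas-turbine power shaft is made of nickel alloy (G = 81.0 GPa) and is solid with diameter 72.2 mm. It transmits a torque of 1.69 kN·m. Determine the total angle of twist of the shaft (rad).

0.0146 rad

J = πd⁴/32 = π(0.0722)⁴/32 = 2.668×10^-6 m⁴.
θ = T·L/(G·J) = 1690 × 1.87 / (81.0×10⁹ × 2.668×10^-6) = 0.01462 rad.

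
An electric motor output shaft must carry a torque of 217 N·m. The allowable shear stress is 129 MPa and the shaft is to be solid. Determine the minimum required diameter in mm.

20.5 mm

For a solid shaft τ_max = 16T/(πd³), so d = (16T/(π τ_allow))^(1/3) = (16·217.0/(π·1.29×10^8))^(1/3) = 0.02046 m.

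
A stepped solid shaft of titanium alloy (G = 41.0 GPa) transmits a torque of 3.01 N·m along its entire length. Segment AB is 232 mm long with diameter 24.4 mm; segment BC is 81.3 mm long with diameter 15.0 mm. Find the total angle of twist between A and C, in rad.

0.00169 rad

J_AB = π(0.0244)⁴/32 = 3.48×10^-8 m⁴; J_BC = π(0.0150)⁴/32 = 4.97×10^-9 m⁴.
θ = (T/G)·Σ L_i/J_i = (3.010/41.0×10⁹)·(0.232/3.48×10^-8 + 0.0813/4.97×10^-9) = 1.690×10^-3 rad.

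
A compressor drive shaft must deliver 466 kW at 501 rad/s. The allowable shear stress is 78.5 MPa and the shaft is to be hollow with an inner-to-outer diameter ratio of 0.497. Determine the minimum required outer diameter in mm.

ω = 501 rad/s, so T = P/ω = 466×10³ / 501.0 = 930.1 N·m.
For a hollow shaft with d_i/d_o = 0.497: τ_max = 16T/(π d_o³ (1−k⁴)), so d_o = [16T/(π τ_allow (1−k⁴))]^(1/3) = [16·930.1/(π·7.85×10^7·0.9390)]^(1/3) = 0.04006 m.

40.1 mm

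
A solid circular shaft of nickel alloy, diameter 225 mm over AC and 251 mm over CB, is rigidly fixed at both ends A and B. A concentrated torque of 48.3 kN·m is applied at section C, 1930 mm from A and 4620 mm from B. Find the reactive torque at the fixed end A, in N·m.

29300 N·m

Compatibility: T_A·a/J_AC = T_B·b/J_CB with T_A + T_B = T₀.
J_AC = 2.52×10^-4 m⁴, J_CB = 3.90×10^-4 m⁴, so T_A = T₀·(J_AC/a)/((J_AC/a)+(J_CB/b)) = 29330 N·m, T_B = 18970 N·m.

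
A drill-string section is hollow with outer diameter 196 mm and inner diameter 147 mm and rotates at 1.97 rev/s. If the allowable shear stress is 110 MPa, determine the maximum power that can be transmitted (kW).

J = π(d_o⁴ − d_i⁴)/32 = π(0.196⁴ − 0.147⁴)/32 = 9.904×10^-5 m⁴.
T_max = τ_allow·J/r = 1.10×10^8 × 9.904×10^-5 / 0.0980 = 111200 N·m.
ω = 2π·1.97 = 12.38 rad/s, so P_max = T_max·ω = 1.376×10^6 W.

1380 kW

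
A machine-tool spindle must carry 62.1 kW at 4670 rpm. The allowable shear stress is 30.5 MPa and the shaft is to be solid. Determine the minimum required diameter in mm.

ω = 2π·4670/60 = 489.0 rad/s, so T = P/ω = 62.1×10³ / 489.0 = 127.0 N·m.
For a solid shaft τ_max = 16T/(πd³), so d = (16T/(π τ_allow))^(1/3) = (16·127.0/(π·3.05×10^7))^(1/3) = 0.02768 m.

27.7 mm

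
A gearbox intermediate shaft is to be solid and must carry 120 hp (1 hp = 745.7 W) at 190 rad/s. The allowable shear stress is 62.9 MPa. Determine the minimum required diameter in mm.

ω = 190 rad/s, so T = P/ω = 120×745.7 / 190.0 = 471.0 N·m.
For a solid shaft τ_max = 16T/(πd³), so d = (16T/(π τ_allow))^(1/3) = (16·471.0/(π·6.29×10^7))^(1/3) = 0.03366 m.

33.7 mm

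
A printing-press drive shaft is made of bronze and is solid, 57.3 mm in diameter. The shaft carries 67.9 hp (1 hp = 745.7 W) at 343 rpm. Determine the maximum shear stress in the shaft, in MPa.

38.2 MPa

ω = 2π·343/60 = 35.92 rad/s, so T = P/ω = 67.9×745.7 / 35.92 = 1410 N·m.
J = πd⁴/32 = π(0.0573)⁴/32 = 1.058×10^-6 m⁴.
τ_max = T·r/J = 1410 × 0.0286 / 1.058×10^-6 = 3.816×10^7 Pa.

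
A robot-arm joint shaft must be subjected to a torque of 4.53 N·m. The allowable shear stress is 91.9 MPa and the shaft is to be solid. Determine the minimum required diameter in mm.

6.31 mm

For a solid shaft τ_max = 16T/(πd³), so d = (16T/(π τ_allow))^(1/3) = (16·4.530/(π·9.19×10^7))^(1/3) = 0.006308 m.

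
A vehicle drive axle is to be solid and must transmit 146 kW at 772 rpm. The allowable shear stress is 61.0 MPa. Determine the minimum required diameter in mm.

ω = 2π·772/60 = 80.84 rad/s, so T = P/ω = 146×10³ / 80.84 = 1806 N·m.
For a solid shaft τ_max = 16T/(πd³), so d = (16T/(π τ_allow))^(1/3) = (16·1806/(π·6.10×10^7))^(1/3) = 0.05323 m.

53.2 mm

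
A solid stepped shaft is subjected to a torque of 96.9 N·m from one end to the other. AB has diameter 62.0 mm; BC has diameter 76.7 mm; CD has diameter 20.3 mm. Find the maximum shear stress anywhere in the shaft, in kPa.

59000 kPa

Under the same torque, τ_max = 16T/(πd³) is largest where d is smallest — segment CD (d = 20.3 mm).
τ_max = 16·96.90/(π·(0.0203)³) = 5.899×10^7 Pa.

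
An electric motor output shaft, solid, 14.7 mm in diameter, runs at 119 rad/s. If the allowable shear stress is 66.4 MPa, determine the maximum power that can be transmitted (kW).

4.93 kW

J = πd⁴/32 = π(0.0147)⁴/32 = 4.584×10^-9 m⁴.
T_max = τ_allow·J/r = 6.64×10^7 × 4.584×10^-9 / 0.00735 = 41.41 N·m.
ω = 119 rad/s, so P_max = T_max·ω = 4928 W.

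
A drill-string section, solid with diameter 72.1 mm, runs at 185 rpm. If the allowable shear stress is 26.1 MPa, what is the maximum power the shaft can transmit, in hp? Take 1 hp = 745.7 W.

J = πd⁴/32 = π(0.0721)⁴/32 = 2.653×10^-6 m⁴.
T_max = τ_allow·J/r = 2.61×10^7 × 2.653×10^-6 / 0.0360 = 1921 N·m.
ω = 2π·185/60 = 19.37 rad/s, so P_max = T_max·ω = 3.721×10^4 W.

49.9 hp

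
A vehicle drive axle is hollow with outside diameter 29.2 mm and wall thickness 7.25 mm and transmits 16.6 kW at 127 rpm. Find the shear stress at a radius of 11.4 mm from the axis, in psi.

30900 psi

ω = 2π·127/60 = 13.30 rad/s, so T = P/ω = 16.6×10³ / 13.30 = 1248 N·m.
J = π(d_o⁴ − d_i⁴)/32 = π(0.0292⁴ − 0.0147⁴)/32 = 6.679×10^-8 m⁴.
Shear stress varies linearly with radius: τ = T·r/J = 1248 × 0.0114 / 6.679×10^-8 = 2.130×10^8 Pa.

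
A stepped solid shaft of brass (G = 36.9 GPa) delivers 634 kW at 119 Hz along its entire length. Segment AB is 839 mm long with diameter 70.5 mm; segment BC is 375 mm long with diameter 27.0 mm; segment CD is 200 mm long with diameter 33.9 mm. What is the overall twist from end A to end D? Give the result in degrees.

ω = 2π·119 = 747.7 rad/s, so T = P/ω = 634×10³ / 747.7 = 847.9 N·m.
J_AB = π(0.0705)⁴/32 = 2.43×10^-6 m⁴; J_BC = π(0.0270)⁴/32 = 5.22×10^-8 m⁴; J_CD = π(0.0339)⁴/32 = 1.30×10^-7 m⁴.
θ = (T/G)·Σ L_i/J_i = (847.9/36.9×10⁹)·(0.839/2.43×10^-6 + 0.375/5.22×10^-8 + 0.200/1.30×10^-7) = 0.2086 rad.

11.9°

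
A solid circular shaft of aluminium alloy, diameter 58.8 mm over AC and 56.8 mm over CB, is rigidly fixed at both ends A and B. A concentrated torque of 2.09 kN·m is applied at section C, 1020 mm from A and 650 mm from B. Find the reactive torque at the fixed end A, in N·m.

Compatibility: T_A·a/J_AC = T_B·b/J_CB with T_A + T_B = T₀.
J_AC = 1.17×10^-6 m⁴, J_CB = 1.02×10^-6 m⁴, so T_A = T₀·(J_AC/a)/((J_AC/a)+(J_CB/b)) = 883.2 N·m, T_B = 1207 N·m.

883 N·m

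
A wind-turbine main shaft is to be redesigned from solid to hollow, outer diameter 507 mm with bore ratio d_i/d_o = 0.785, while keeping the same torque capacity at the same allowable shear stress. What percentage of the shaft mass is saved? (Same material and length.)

Equal τ_max and T ⇒ the solid shaft needs d_s³ = d_o³(1−k⁴), so d_s = 507·(1−0.785⁴)^(1/3) = 432.4 mm.
Area ratio A_h/A_s = d_o²(1−k²)/d_s² = (1−k²)/(1−k⁴)^(2/3) = 0.5277.
Mass saving = 1 − 0.5277 = 47.2 %.

47.2 %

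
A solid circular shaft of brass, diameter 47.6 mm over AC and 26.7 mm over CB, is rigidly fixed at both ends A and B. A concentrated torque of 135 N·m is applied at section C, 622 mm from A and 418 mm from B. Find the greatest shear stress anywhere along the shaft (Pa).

Compatibility: T_A·a/J_AC = T_B·b/J_CB with T_A + T_B = T₀.
J_AC = 5.04×10^-7 m⁴, J_CB = 4.99×10^-8 m⁴, so T_A = T₀·(J_AC/a)/((J_AC/a)+(J_CB/b)) = 117.7 N·m, T_B = 17.33 N·m.
τ in each portion: τ_AC = 5.56×10^6 Pa, τ_CB = 4.64×10^6 Pa; maximum is in AC.
τ_max = T_AC·r/J = 117.7·0.0238/5.04×10^-7 = 5.557×10^6 Pa.

5.56e6 Pa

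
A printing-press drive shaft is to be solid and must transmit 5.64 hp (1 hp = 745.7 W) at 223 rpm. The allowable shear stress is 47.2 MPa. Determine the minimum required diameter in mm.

26.9 mm

ω = 2π·223/60 = 23.35 rad/s, so T = P/ω = 5.64×745.7 / 23.35 = 180.1 N·m.
For a solid shaft τ_max = 16T/(πd³), so d = (16T/(π τ_allow))^(1/3) = (16·180.1/(π·4.72×10^7))^(1/3) = 0.02689 m.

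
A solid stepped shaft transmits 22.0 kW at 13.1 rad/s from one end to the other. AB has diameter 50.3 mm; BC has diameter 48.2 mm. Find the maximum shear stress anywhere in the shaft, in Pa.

7.64e7 Pa

ω = 13.1 rad/s, so T = P/ω = 22.0×10³ / 13.10 = 1679 N·m.
Under the same torque, τ_max = 16T/(πd³) is largest where d is smallest — segment BC (d = 48.2 mm).
τ_max = 16·1679/(π·(0.0482)³) = 7.638×10^7 Pa.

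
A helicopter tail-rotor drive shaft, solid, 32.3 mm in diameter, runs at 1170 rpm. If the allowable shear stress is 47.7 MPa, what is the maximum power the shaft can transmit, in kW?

J = πd⁴/32 = π(0.0323)⁴/32 = 1.069×10^-7 m⁴.
T_max = τ_allow·J/r = 4.77×10^7 × 1.069×10^-7 / 0.0161 = 315.6 N·m.
ω = 2π·1170/60 = 122.5 rad/s, so P_max = T_max·ω = 3.867×10^4 W.

38.7 kW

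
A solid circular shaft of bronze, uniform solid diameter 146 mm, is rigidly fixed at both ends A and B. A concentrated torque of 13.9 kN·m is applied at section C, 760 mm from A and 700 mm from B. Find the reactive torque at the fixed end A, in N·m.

6660 N·m

With uniform GJ and both ends fixed, compatibility θ_AC = θ_CB gives T_A·a = T_B·b, together with T_A + T_B = T₀.
T_A = T₀·b/(a+b) = 13900·700/1460 = 6664 N·m; T_B = 7236 N·m.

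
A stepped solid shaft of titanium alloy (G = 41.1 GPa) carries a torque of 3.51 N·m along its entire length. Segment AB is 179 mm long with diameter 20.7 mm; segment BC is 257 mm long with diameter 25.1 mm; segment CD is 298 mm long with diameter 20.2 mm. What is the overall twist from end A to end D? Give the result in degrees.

0.170°

J_AB = π(0.0207)⁴/32 = 1.80×10^-8 m⁴; J_BC = π(0.0251)⁴/32 = 3.90×10^-8 m⁴; J_CD = π(0.0202)⁴/32 = 1.63×10^-8 m⁴.
θ = (T/G)·Σ L_i/J_i = (3.510/41.1×10⁹)·(0.179/1.80×10^-8 + 0.257/3.90×10^-8 + 0.298/1.63×10^-8) = 2.968×10^-3 rad.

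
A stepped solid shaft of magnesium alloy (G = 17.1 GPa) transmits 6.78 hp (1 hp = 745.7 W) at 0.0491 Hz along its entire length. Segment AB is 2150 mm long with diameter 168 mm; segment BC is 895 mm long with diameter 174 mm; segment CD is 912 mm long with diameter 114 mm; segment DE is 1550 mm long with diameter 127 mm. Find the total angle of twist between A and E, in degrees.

8.41°

ω = 2π·0.0491 = 0.3085 rad/s, so T = P/ω = 6.78×745.7 / 0.3085 = 16390 N·m.
J_AB = π(0.168)⁴/32 = 7.82×10^-5 m⁴; J_BC = π(0.174)⁴/32 = 9.00×10^-5 m⁴; J_CD = π(0.114)⁴/32 = 1.66×10^-5 m⁴; J_DE = π(0.127)⁴/32 = 2.55×10^-5 m⁴.
θ = (T/G)·Σ L_i/J_i = (16390/17.1×10⁹)·(2.15/7.82×10^-5 + 0.895/9.00×10^-5 + 0.912/1.66×10^-5 + 1.55/2.55×10^-5) = 0.1468 rad.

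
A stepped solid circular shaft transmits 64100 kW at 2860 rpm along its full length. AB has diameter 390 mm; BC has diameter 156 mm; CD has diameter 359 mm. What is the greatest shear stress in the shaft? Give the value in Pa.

ω = 2π·2860/60 = 299.5 rad/s, so T = P/ω = 64100×10³ / 299.5 = 214000 N·m.
Under the same torque, τ_max = 16T/(πd³) is largest where d is smallest — segment BC (d = 156 mm).
τ_max = 16·214000/(π·(0.156)³) = 2.871×10^8 Pa.

2.87e8 Pa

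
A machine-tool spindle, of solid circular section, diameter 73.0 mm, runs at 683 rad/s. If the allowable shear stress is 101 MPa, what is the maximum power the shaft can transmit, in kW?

J = πd⁴/32 = π(0.0730)⁴/32 = 2.788×10^-6 m⁴.
T_max = τ_allow·J/r = 1.01×10^8 × 2.788×10^-6 / 0.0365 = 7715 N·m.
ω = 683 rad/s, so P_max = T_max·ω = 5.269×10^6 W.

5270 kW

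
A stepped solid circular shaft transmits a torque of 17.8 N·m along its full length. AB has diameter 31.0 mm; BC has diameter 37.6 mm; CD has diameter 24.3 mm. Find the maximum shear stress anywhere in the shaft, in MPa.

Under the same torque, τ_max = 16T/(πd³) is largest where d is smallest — segment CD (d = 24.3 mm).
τ_max = 16·17.80/(π·(0.0243)³) = 6.318×10^6 Pa.

6.32 MPa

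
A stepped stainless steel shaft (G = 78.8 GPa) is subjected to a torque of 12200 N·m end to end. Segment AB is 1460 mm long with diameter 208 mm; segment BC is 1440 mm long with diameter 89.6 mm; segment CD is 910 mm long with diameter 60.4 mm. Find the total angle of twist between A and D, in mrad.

J_AB = π(0.208)⁴/32 = 1.84×10^-4 m⁴; J_BC = π(0.0896)⁴/32 = 6.33×10^-6 m⁴; J_CD = π(0.0604)⁴/32 = 1.31×10^-6 m⁴.
θ = (T/G)·Σ L_i/J_i = (12200/78.8×10⁹)·(1.46/1.84×10^-4 + 1.44/6.33×10^-6 + 0.910/1.31×10^-6) = 0.1443 rad.

144 mrad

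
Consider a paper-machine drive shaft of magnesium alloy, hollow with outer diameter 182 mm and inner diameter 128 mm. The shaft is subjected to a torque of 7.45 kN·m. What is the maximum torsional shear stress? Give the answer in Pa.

8.33e6 Pa

J = π(d_o⁴ − d_i⁴)/32 = π(0.182⁴ − 0.128⁴)/32 = 8.136×10^-5 m⁴.
τ_max = T·r/J = 7450 × 0.0910 / 8.136×10^-5 = 8.332×10^6 Pa.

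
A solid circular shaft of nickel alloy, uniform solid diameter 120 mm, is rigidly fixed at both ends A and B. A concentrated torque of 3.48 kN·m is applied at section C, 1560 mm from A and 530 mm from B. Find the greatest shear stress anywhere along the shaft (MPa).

With uniform GJ and both ends fixed, compatibility θ_AC = θ_CB gives T_A·a = T_B·b, together with T_A + T_B = T₀.
T_A = T₀·b/(a+b) = 3480·530/2090 = 882.5 N·m; T_B = 2598 N·m.
τ in each portion: τ_AC = 2.60×10^6 Pa, τ_CB = 7.66×10^6 Pa; maximum is in CB.
τ_max = T_CB·r/J = 2598·0.0600/2.04×10^-5 = 7.656×10^6 Pa.

7.66 MPa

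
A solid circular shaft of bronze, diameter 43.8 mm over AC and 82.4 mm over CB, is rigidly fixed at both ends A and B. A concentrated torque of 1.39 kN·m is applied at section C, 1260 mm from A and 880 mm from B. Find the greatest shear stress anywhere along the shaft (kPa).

12000 kPa

Compatibility: T_A·a/J_AC = T_B·b/J_CB with T_A + T_B = T₀.
J_AC = 3.61×10^-7 m⁴, J_CB = 4.53×10^-6 m⁴, so T_A = T₀·(J_AC/a)/((J_AC/a)+(J_CB/b)) = 73.41 N·m, T_B = 1317 N·m.
τ in each portion: τ_AC = 4.45×10^6 Pa, τ_CB = 1.20×10^7 Pa; maximum is in CB.
τ_max = T_CB·r/J = 1317·0.0412/4.53×10^-6 = 1.199×10^7 Pa.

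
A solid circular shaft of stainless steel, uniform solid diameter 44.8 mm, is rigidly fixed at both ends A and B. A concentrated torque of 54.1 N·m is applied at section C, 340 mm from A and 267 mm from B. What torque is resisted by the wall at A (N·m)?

With uniform GJ and both ends fixed, compatibility θ_AC = θ_CB gives T_A·a = T_B·b, together with T_A + T_B = T₀.
T_A = T₀·b/(a+b) = 54.10·267/607.0 = 23.80 N·m; T_B = 30.30 N·m.

23.8 N·m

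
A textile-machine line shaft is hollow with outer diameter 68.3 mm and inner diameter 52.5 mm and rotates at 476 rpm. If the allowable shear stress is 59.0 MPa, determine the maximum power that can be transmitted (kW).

120 kW

J = π(d_o⁴ − d_i⁴)/32 = π(0.0683⁴ − 0.0525⁴)/32 = 1.391×10^-6 m⁴.
T_max = τ_allow·J/r = 5.90×10^7 × 1.391×10^-6 / 0.0341 = 2402 N·m.
ω = 2π·476/60 = 49.85 rad/s, so P_max = T_max·ω = 1.198×10^5 W.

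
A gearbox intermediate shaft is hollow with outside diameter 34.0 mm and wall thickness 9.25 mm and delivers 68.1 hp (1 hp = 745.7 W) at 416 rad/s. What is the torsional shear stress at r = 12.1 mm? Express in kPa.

11800 kPa

ω = 416 rad/s, so T = P/ω = 68.1×745.7 / 416.0 = 122.1 N·m.
J = π(d_o⁴ − d_i⁴)/32 = π(0.0340⁴ − 0.0155⁴)/32 = 1.255×10^-7 m⁴.
Shear stress varies linearly with radius: τ = T·r/J = 122.1 × 0.0121 / 1.255×10^-7 = 1.177×10^7 Pa.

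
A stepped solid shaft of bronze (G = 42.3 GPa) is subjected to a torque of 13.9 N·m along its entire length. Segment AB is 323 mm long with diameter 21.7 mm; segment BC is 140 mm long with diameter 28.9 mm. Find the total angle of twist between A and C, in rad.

0.00555 rad

J_AB = π(0.0217)⁴/32 = 2.18×10^-8 m⁴; J_BC = π(0.0289)⁴/32 = 6.85×10^-8 m⁴.
θ = (T/G)·Σ L_i/J_i = (13.90/42.3×10⁹)·(0.323/2.18×10^-8 + 0.140/6.85×10^-8) = 5.547×10^-3 rad.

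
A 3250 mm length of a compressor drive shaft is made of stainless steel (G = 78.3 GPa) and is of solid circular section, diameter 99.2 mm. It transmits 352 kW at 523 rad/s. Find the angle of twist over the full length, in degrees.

0.168°

ω = 523 rad/s, so T = P/ω = 352×10³ / 523.0 = 673.0 N·m.
J = πd⁴/32 = π(0.0992)⁴/32 = 9.507×10^-6 m⁴.
θ = T·L/(G·J) = 673.0 × 3.25 / (78.3×10⁹ × 9.507×10^-6) = 2.938×10^-3 rad.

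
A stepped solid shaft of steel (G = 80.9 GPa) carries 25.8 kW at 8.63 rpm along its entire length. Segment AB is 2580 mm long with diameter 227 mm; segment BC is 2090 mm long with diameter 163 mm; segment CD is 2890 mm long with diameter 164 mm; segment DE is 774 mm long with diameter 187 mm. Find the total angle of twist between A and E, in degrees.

ω = 2π·8.63/60 = 0.9037 rad/s, so T = P/ω = 25.8×10³ / 0.9037 = 28550 N·m.
J_AB = π(0.227)⁴/32 = 2.61×10^-4 m⁴; J_BC = π(0.163)⁴/32 = 6.93×10^-5 m⁴; J_CD = π(0.164)⁴/32 = 7.10×10^-5 m⁴; J_DE = π(0.187)⁴/32 = 1.20×10^-4 m⁴.
θ = (T/G)·Σ L_i/J_i = (28550/80.9×10⁹)·(2.58/2.61×10^-4 + 2.09/6.93×10^-5 + 2.89/7.10×10^-5 + 0.774/1.20×10^-4) = 0.03077 rad.

1.76°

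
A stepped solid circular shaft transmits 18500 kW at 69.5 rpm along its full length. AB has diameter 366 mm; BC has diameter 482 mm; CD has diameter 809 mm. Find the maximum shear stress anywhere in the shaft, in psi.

ω = 2π·69.5/60 = 7.278 rad/s, so T = P/ω = 18500×10³ / 7.278 = 2.542e6 N·m.
Under the same torque, τ_max = 16T/(πd³) is largest where d is smallest — segment AB (d = 366 mm).
τ_max = 16·2.542e6/(π·(0.366)³) = 2.640×10^8 Pa.

38300 psi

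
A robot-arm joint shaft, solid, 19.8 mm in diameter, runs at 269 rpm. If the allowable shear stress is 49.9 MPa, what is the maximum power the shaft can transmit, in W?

J = πd⁴/32 = π(0.0198)⁴/32 = 1.509×10^-8 m⁴.
T_max = τ_allow·J/r = 4.99×10^7 × 1.509×10^-8 / 0.00990 = 76.05 N·m.
ω = 2π·269/60 = 28.17 rad/s, so P_max = T_max·ω = 2142 W.

2140 W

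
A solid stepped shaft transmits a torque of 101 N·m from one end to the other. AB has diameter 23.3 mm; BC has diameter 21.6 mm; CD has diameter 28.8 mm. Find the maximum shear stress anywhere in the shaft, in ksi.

7.40 ksi

Under the same torque, τ_max = 16T/(πd³) is largest where d is smallest — segment BC (d = 21.6 mm).
τ_max = 16·101.0/(π·(0.0216)³) = 5.104×10^7 Pa.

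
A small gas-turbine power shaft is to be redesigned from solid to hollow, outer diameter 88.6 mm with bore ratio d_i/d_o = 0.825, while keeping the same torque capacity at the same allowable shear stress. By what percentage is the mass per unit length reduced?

Equal τ_max and T ⇒ the solid shaft needs d_s³ = d_o³(1−k⁴), so d_s = 88.6·(1−0.825⁴)^(1/3) = 72.00 mm.
Area ratio A_h/A_s = d_o²(1−k²)/d_s² = (1−k²)/(1−k⁴)^(2/3) = 0.4836.
Mass saving = 1 − 0.4836 = 51.6 %.

51.6 %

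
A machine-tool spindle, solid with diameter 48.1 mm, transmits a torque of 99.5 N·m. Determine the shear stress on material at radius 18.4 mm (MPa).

3.48 MPa

J = πd⁴/32 = π(0.0481)⁴/32 = 5.255×10^-7 m⁴.
Shear stress varies linearly with radius: τ = T·r/J = 99.50 × 0.0184 / 5.255×10^-7 = 3.484×10^6 Pa.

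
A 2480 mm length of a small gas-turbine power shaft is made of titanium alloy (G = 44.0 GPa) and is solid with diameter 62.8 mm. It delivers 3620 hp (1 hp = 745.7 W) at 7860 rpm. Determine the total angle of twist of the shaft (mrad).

ω = 2π·7860/60 = 823.1 rad/s, so T = P/ω = 3620×745.7 / 823.1 = 3280 N·m.
J = πd⁴/32 = π(0.0628)⁴/32 = 1.527×10^-6 m⁴.
θ = T·L/(G·J) = 3280 × 2.48 / (44.0×10⁹ × 1.527×10^-6) = 0.1211 rad.

121 mrad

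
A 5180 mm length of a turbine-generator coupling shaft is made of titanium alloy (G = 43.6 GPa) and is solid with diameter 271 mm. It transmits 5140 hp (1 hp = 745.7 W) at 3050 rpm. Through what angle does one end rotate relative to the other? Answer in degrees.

ω = 2π·3050/60 = 319.4 rad/s, so T = P/ω = 5140×745.7 / 319.4 = 12000 N·m.
J = πd⁴/32 = π(0.271)⁴/32 = 5.295×10^-4 m⁴.
θ = T·L/(G·J) = 12000 × 5.18 / (43.6×10⁹ × 5.295×10^-4) = 2.693×10^-3 rad.

0.154°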